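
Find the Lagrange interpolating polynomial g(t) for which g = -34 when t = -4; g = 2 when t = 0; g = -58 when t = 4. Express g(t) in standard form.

g(t) = -3t^2 - 3t + 2

L_0(t) = t(t - 4) / [32] = (1/32)t^2 - (1/8)t
L_1(t) = (t + 4)(t - 4) / [-16] = -(1/16)t^2 + 1
L_2(t) = (t + 4)t / [32] = (1/32)t^2 + (1/8)t
g(t) = (-34)·L_0 + 2·L_1 + (-58)·L_2
  (-34)·L_0(t) = -(17/16)t^2 + (17/4)t
  2·L_1(t) = -(1/8)t^2 + 2
  (-58)·L_2(t) = -(29/16)t^2 - (29/4)t
Adding term by term: -3t^2 - 3t + 2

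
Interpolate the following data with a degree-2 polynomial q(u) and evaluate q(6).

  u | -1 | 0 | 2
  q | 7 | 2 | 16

Evaluate each Lagrange basis at u = 6:
L_0(6) = (6)·(4)/[(-1)·(-3)] = 8
L_1(6) = (7)·(4)/[(1)·(-2)] = -14
L_2(6) = (7)·(6)/[(3)·(2)] = 7
Sum: 7·(8) + 2·(-14) + 16·(7) = 140

140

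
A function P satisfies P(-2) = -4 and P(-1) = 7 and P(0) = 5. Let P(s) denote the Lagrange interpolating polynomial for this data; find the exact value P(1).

-10

L_0(1) = (2)·(1)/[(-1)·(-2)] = 1
L_1(1) = (3)·(1)/[(1)·(-1)] = -3
L_2(1) = (3)·(2)/[(2)·(1)] = 3
Sum: (-4)·(1) + 7·(-3) + 5·(3) = -10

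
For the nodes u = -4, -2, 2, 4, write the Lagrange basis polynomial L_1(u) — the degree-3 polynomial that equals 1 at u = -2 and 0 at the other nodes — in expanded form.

L_1(u) = (u + 4)(u - 2)(u - 4) / [(2)·(-4)·(-6)]
       = (u^3 - 2u^2 - 16u + 32) / (48)

L_1(u) = (1/48)u^3 - (1/24)u^2 - (1/3)u + 2/3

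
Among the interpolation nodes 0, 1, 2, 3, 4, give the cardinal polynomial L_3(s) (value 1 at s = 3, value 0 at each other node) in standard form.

L_3(s) = -(1/6)s^4 + (7/6)s^3 - (7/3)s^2 + (4/3)s

L_3(s) = s(s - 1)(s - 2)(s - 4) / [(3)·(2)·(1)·(-1)]
       = (s^4 - 7s^3 + 14s^2 - 8s) / (-6)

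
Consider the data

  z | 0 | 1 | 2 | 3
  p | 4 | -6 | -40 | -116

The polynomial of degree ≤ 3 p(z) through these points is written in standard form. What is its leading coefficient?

-3

Build the Lagrange basis polynomials:
L_0(z) = (z - 1)(z - 2)(z - 3) / [-6] = -(1/6)z^3 + z^2 - (11/6)z + 1
L_1(z) = z(z - 2)(z - 3) / [2] = (1/2)z^3 - (5/2)z^2 + 3z
L_2(z) = z(z - 1)(z - 3) / [-2] = -(1/2)z^3 + 2z^2 - (3/2)z
L_3(z) = z(z - 1)(z - 2) / [6] = (1/6)z^3 - (1/2)z^2 + (1/3)z
p(z) = 4·L_0 + (-6)·L_1 + (-40)·L_2 + (-116)·L_3
Only the coefficient of z^3 is needed; take it from each L_i and combine:
4·(-1/6) + (-6)·(1/2) + (-40)·(-1/2) + (-116)·(1/6) = -3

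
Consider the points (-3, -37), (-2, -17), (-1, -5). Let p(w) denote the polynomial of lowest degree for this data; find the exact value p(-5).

-101

Evaluate each Lagrange basis at w = -5:
L_0(-5) = (-3)·(-4)/[(-1)·(-2)] = 6
L_1(-5) = (-2)·(-4)/[(1)·(-1)] = -8
L_2(-5) = (-2)·(-3)/[(2)·(1)] = 3
Sum: (-37)·(6) + (-17)·(-8) + (-5)·(3) = -101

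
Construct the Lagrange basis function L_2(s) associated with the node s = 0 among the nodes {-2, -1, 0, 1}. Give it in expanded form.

L_2(s) = (s + 2)(s + 1)(s - 1) / [(2)·(1)·(-1)]
       = (s^3 + 2s^2 - s - 2) / (-2)

L_2(s) = -(1/2)s^3 - s^2 + (1/2)s + 1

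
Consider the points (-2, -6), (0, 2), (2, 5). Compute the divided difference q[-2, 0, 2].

q[-2,0] = (2 - (-6)) / (0 - (-2)) = 4
q[0,2] = (5 - 2) / (2 - 0) = 3/2
q[-2,0,2] = (3/2 - 4) / (2 - (-2)) = -5/8

-5/8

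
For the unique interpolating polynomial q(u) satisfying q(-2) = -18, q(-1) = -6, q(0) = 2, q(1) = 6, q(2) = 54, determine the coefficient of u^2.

Build the Lagrange basis polynomials:
L_0(u) = (u + 1)u(u - 1)(u - 2) / [24] = (1/24)u^4 - (1/12)u^3 - (1/24)u^2 + (1/12)u
L_1(u) = (u + 2)u(u - 1)(u - 2) / [-6] = -(1/6)u^4 + (1/6)u^3 + (2/3)u^2 - (2/3)u
L_2(u) = (u + 2)(u + 1)(u - 1)(u - 2) / [4] = (1/4)u^4 - (5/4)u^2 + 1
L_3(u) = (u + 2)(u + 1)u(u - 2) / [-6] = -(1/6)u^4 - (1/6)u^3 + (2/3)u^2 + (2/3)u
L_4(u) = (u + 2)(u + 1)u(u - 1) / [24] = (1/24)u^4 + (1/12)u^3 - (1/24)u^2 - (1/12)u
q(u) = (-18)·L_0 + (-6)·L_1 + 2·L_2 + 6·L_3 + 54·L_4
Only the coefficient of u^2 is needed; take it from each L_i and combine:
(-18)·(-1/24) + (-6)·(2/3) + 2·(-5/4) + 6·(2/3) + 54·(-1/24) = -4

-4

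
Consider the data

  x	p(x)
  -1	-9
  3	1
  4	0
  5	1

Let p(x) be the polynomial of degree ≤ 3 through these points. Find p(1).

Using Newton's divided-difference form:
p[-1,3] = (1 - (-9)) / (3 - (-1)) = 5/2
p[3,4] = (0 - 1) / (4 - 3) = -1
p[4,5] = (1 - 0) / (5 - 4) = 1
p[-1,3,4] = (-1 - 5/2) / (4 - (-1)) = -7/10
p[3,4,5] = (1 - (-1)) / (5 - 3) = 1
p[-1,3,4,5] = (1 - (-7/10)) / (5 - (-1)) = 17/60
p(1) = -9 + (5/2)·(2) + (-7/10)·(2)·(-2) + (17/60)·(2)·(-2)·(-3) = 11/5

11/5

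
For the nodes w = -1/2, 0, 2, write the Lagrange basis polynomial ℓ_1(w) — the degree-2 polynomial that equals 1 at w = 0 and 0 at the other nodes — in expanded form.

ℓ_1(w) = -w^2 + (3/2)w + 1

ℓ_1(w) = (w + 1/2)(w - 2) / [(1/2)·(-2)]
       = (w^2 - (3/2)w - 1) / (-1)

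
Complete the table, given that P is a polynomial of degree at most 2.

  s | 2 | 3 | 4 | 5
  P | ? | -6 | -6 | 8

The 3 known values determine P uniquely (degree ≤ 2).
L_0(2) = (-2)·(-3)/[(-1)·(-2)] = 3
L_1(2) = (-1)·(-3)/[(1)·(-1)] = -3
L_2(2) = (-1)·(-2)/[(2)·(1)] = 1
Sum: (-6)·(3) + (-6)·(-3) + 8·(1) = 8

8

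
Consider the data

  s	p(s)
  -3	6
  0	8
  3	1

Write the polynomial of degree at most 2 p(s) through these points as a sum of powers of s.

Build the Lagrange basis polynomials:
L_0(s) = s(s - 3) / [18] = (1/18)s^2 - (1/6)s
L_1(s) = (s + 3)(s - 3) / [-9] = -(1/9)s^2 + 1
L_2(s) = (s + 3)s / [18] = (1/18)s^2 + (1/6)s
p(s) = 6·L_0 + 8·L_1 + 1·L_2
  6·L_0(s) = (1/3)s^2 - s
  8·L_1(s) = -(8/9)s^2 + 8
  1·L_2(s) = (1/18)s^2 + (1/6)s
Adding term by term: -(1/2)s^2 - (5/6)s + 8

p(s) = -(1/2)s^2 - (5/6)s + 8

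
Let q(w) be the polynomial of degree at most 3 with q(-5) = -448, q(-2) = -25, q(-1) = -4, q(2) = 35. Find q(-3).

-90

Evaluate each Lagrange basis at w = -3:
L_0(-3) = (-1)·(-2)·(-5)/[(-3)·(-4)·(-7)] = 5/42
L_1(-3) = (2)·(-2)·(-5)/[(3)·(-1)·(-4)] = 5/3
L_2(-3) = (2)·(-1)·(-5)/[(4)·(1)·(-3)] = -5/6
L_3(-3) = (2)·(-1)·(-2)/[(7)·(4)·(3)] = 1/21
Sum: (-448)·(5/42) + (-25)·(5/3) + (-4)·(-5/6) + 35·(1/21) = -90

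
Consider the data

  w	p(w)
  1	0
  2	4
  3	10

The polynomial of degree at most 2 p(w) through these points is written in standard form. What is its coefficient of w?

1

Build the Lagrange basis polynomials:
L_0(w) = (w - 2)(w - 3) / [2] = (1/2)w^2 - (5/2)w + 3
L_1(w) = (w - 1)(w - 3) / [-1] = -w^2 + 4w - 3
L_2(w) = (w - 1)(w - 2) / [2] = (1/2)w^2 - (3/2)w + 1
p(w) = 0·L_0 + 4·L_1 + 10·L_2
Only the coefficient of w is needed; take it from each L_i and combine:
0·(-5/2) + 4·(4) + 10·(-3/2) = 1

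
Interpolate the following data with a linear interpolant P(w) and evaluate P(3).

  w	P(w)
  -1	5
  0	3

Evaluate each Lagrange basis at w = 3:
L_0(3) = (3)/[(-1)] = -3
L_1(3) = (4)/[(1)] = 4
Sum: 5·(-3) + 3·(4) = -3

-3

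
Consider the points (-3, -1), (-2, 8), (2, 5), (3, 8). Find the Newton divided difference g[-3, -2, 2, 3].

9/20

g[-3,-2] = (8 - (-1)) / (-2 - (-3)) = 9
g[-2,2] = (5 - 8) / (2 - (-2)) = -3/4
g[2,3] = (8 - 5) / (3 - 2) = 3
g[-3,-2,2] = (-3/4 - 9) / (2 - (-3)) = -39/20
g[-2,2,3] = (3 - (-3/4)) / (3 - (-2)) = 3/4
g[-3,-2,2,3] = (3/4 - (-39/20)) / (3 - (-3)) = 9/20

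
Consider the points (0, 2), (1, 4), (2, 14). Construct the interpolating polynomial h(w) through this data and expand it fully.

h(w) = 4w^2 - 2w + 2

Newton's divided differences:
h[0,1] = (4 - 2) / (1 - 0) = 2
h[1,2] = (14 - 4) / (2 - 1) = 10
h[0,1,2] = (10 - 2) / (2 - 0) = 4
h(w) = 2 + 2·w + 4·w(w - 1)
Expanding: h(w) = 4w^2 - 2w + 2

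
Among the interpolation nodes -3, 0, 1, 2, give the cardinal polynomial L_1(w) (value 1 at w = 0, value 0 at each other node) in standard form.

L_1(w) = (1/6)w^3 - (7/6)w + 1

L_1(w) = (w + 3)(w - 1)(w - 2) / [(3)·(-1)·(-2)]
       = (w^3 - 7w + 6) / (6)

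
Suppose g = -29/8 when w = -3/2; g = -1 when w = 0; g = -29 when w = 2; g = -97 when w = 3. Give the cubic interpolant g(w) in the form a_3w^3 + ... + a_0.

Build the Lagrange basis polynomials:
L_0(w) = w(w - 2)(w - 3) / [-189/8] = -(8/189)w^3 + (40/189)w^2 - (16/63)w
L_1(w) = (w + 3/2)(w - 2)(w - 3) / [9] = (1/9)w^3 - (7/18)w^2 - (1/6)w + 1
L_2(w) = (w + 3/2)w(w - 3) / [-7] = -(1/7)w^3 + (3/14)w^2 + (9/14)w
L_3(w) = (w + 3/2)w(w - 2) / [27/2] = (2/27)w^3 - (1/27)w^2 - (2/9)w
g(w) = (-29/8)·L_0 + (-1)·L_1 + (-29)·L_2 + (-97)·L_3
  (-29/8)·L_0(w) = (29/189)w^3 - (145/189)w^2 + (58/63)w
  (-1)·L_1(w) = -(1/9)w^3 + (7/18)w^2 + (1/6)w - 1
  (-29)·L_2(w) = (29/7)w^3 - (87/14)w^2 - (261/14)w
  (-97)·L_3(w) = -(194/27)w^3 + (97/27)w^2 + (194/9)w
Adding term by term: -3w^3 - 3w^2 + 4w - 1

g(w) = -3w^3 - 3w^2 + 4w - 1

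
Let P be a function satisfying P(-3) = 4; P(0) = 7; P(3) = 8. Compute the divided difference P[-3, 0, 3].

-1/9

P[-3,0] = (7 - 4) / (0 - (-3)) = 1
P[0,3] = (8 - 7) / (3 - 0) = 1/3
P[-3,0,3] = (1/3 - 1) / (3 - (-3)) = -1/9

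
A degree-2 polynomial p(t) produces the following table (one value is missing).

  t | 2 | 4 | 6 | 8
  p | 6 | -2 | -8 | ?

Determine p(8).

-12

The 3 known values determine p uniquely (degree ≤ 2).
Evaluate each Lagrange basis at t = 8:
L_0(8) = (4)·(2)/[(-2)·(-4)] = 1
L_1(8) = (6)·(2)/[(2)·(-2)] = -3
L_2(8) = (6)·(4)/[(4)·(2)] = 3
Sum: 6·(1) + (-2)·(-3) + (-8)·(3) = -12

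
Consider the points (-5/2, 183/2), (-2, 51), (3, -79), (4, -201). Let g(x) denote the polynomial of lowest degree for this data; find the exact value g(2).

L_0(2) = (4)·(-1)·(-2)/[(-1/2)·(-11/2)·(-13/2)] = -64/143
L_1(2) = (9/2)·(-1)·(-2)/[(1/2)·(-5)·(-6)] = 3/5
L_2(2) = (9/2)·(4)·(-2)/[(11/2)·(5)·(-1)] = 72/55
L_3(2) = (9/2)·(4)·(-1)/[(13/2)·(6)·(1)] = -6/13
Sum: 183/2·(-64/143) + 51·(3/5) + (-79)·(72/55) + (-201)·(-6/13) = -21

-21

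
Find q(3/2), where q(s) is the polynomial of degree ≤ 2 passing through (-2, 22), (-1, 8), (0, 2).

8

Using Newton's divided-difference form:
q[-2,-1] = (8 - 22) / (-1 - (-2)) = -14
q[-1,0] = (2 - 8) / (0 - (-1)) = -6
q[-2,-1,0] = (-6 - (-14)) / (0 - (-2)) = 4
q(3/2) = 22 + (-14)·(7/2) + 4·(7/2)·(5/2) = 8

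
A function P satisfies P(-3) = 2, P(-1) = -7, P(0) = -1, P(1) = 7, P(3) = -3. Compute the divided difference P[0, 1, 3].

P[0,1] = (7 - (-1)) / (1 - 0) = 8
P[1,3] = (-3 - 7) / (3 - 1) = -5
P[0,1,3] = (-5 - 8) / (3 - 0) = -13/3

-13/3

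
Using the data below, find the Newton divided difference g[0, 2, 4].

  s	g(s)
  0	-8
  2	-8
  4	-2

g[0,2] = (-8 - (-8)) / (2 - 0) = 0
g[2,4] = (-2 - (-8)) / (4 - 2) = 3
g[0,2,4] = (3 - 0) / (4 - 0) = 3/4

3/4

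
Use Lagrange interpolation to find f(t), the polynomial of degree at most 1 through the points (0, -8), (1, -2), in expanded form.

L_0(t) = (t - 1) / [-1] = -t + 1
L_1(t) = t / [1] = t
f(t) = (-8)·L_0 + (-2)·L_1
  (-8)·L_0(t) = 8t - 8
  (-2)·L_1(t) = -2t
Adding term by term: 6t - 8

f(t) = 6t - 8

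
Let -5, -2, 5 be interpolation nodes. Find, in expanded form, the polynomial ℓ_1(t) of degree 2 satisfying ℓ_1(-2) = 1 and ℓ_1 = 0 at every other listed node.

ℓ_1(t) = -(1/21)t^2 + 25/21

ℓ_1(t) = (t + 5)(t - 5) / [(3)·(-7)]
       = (t^2 - 25) / (-21)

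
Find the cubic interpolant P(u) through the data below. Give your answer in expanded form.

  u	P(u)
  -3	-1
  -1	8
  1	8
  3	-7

Newton's divided differences:
P[-3,-1] = (8 - (-1)) / (-1 - (-3)) = 9/2
P[-1,1] = (8 - 8) / (1 - (-1)) = 0
P[1,3] = (-7 - 8) / (3 - 1) = -15/2
P[-3,-1,1] = (0 - 9/2) / (1 - (-3)) = -9/8
P[-1,1,3] = (-15/2 - 0) / (3 - (-1)) = -15/8
P[-3,-1,1,3] = (-15/8 - (-9/8)) / (3 - (-3)) = -1/8
P(u) = -1 + (9/2)·(u + 3) + (-9/8)·(u + 3)(u + 1) + (-1/8)·(u + 3)(u + 1)(u - 1)
Expanding: P(u) = -(1/8)u^3 - (3/2)u^2 + (1/8)u + 19/2

P(u) = -(1/8)u^3 - (3/2)u^2 + (1/8)u + 19/2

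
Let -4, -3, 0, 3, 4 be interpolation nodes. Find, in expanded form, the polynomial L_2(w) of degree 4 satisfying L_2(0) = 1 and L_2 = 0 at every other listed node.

L_2(w) = (w + 4)(w + 3)(w - 3)(w - 4) / [(4)·(3)·(-3)·(-4)]
       = (w^4 - 25w^2 + 144) / (144)

L_2(w) = (1/144)w^4 - (25/144)w^2 + 1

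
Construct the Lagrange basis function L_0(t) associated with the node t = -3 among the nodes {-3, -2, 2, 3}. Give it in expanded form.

L_0(t) = (t + 2)(t - 2)(t - 3) / [(-1)·(-5)·(-6)]
       = (t^3 - 3t^2 - 4t + 12) / (-30)

L_0(t) = -(1/30)t^3 + (1/10)t^2 + (2/15)t - 2/5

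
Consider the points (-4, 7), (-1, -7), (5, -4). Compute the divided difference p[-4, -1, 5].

p[-4,-1] = (-7 - 7) / (-1 - (-4)) = -14/3
p[-1,5] = (-4 - (-7)) / (5 - (-1)) = 1/2
p[-4,-1,5] = (1/2 - (-14/3)) / (5 - (-4)) = 31/54

31/54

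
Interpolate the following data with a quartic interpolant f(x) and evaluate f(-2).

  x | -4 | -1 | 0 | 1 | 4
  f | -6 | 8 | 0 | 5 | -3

913/40

Using Newton's divided-difference form:
f[-4,-1] = (8 - (-6)) / (-1 - (-4)) = 14/3
f[-1,0] = (0 - 8) / (0 - (-1)) = -8
f[0,1] = (5 - 0) / (1 - 0) = 5
f[1,4] = (-3 - 5) / (4 - 1) = -8/3
f[-4,-1,0] = (-8 - 14/3) / (0 - (-4)) = -19/6
f[-1,0,1] = (5 - (-8)) / (1 - (-1)) = 13/2
f[0,1,4] = (-8/3 - 5) / (4 - 0) = -23/12
f[-4,-1,0,1] = (13/2 - (-19/6)) / (1 - (-4)) = 29/15
f[-1,0,1,4] = (-23/12 - 13/2) / (4 - (-1)) = -101/60
f[-4,-1,0,1,4] = (-101/60 - 29/15) / (4 - (-4)) = -217/480
f(-2) = -6 + (14/3)·(2) + (-19/6)·(2)·(-1) + (29/15)·(2)·(-1)·(-2) + (-217/480)·(2)·(-1)·(-2)·(-3) = 913/40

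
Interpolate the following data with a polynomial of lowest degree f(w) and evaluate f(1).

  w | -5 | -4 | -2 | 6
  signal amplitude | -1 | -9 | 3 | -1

95/2

Evaluate each Lagrange basis at w = 1:
L_0(1) = (5)·(3)·(-5)/[(-1)·(-3)·(-11)] = 25/11
L_1(1) = (6)·(3)·(-5)/[(1)·(-2)·(-10)] = -9/2
L_2(1) = (6)·(5)·(-5)/[(3)·(2)·(-8)] = 25/8
L_3(1) = (6)·(5)·(3)/[(11)·(10)·(8)] = 9/88
Sum: (-1)·(25/11) + (-9)·(-9/2) + 3·(25/8) + (-1)·(9/88) = 95/2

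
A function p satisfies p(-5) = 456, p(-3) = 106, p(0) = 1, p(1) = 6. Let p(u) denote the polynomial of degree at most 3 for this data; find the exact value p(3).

Evaluate each Lagrange basis at u = 3:
L_0(3) = (6)·(3)·(2)/[(-2)·(-5)·(-6)] = -3/5
L_1(3) = (8)·(3)·(2)/[(2)·(-3)·(-4)] = 2
L_2(3) = (8)·(6)·(2)/[(5)·(3)·(-1)] = -32/5
L_3(3) = (8)·(6)·(3)/[(6)·(4)·(1)] = 6
Sum: 456·(-3/5) + 106·(2) + 1·(-32/5) + 6·(6) = -32

-32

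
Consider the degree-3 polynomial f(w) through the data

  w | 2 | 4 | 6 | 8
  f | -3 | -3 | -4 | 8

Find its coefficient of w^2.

-29/8

Build the Lagrange basis polynomials:
L_0(w) = (w - 4)(w - 6)(w - 8) / [-48] = -(1/48)w^3 + (3/8)w^2 - (13/6)w + 4
L_1(w) = (w - 2)(w - 6)(w - 8) / [16] = (1/16)w^3 - w^2 + (19/4)w - 6
L_2(w) = (w - 2)(w - 4)(w - 8) / [-16] = -(1/16)w^3 + (7/8)w^2 - (7/2)w + 4
L_3(w) = (w - 2)(w - 4)(w - 6) / [48] = (1/48)w^3 - (1/4)w^2 + (11/12)w - 1
f(w) = (-3)·L_0 + (-3)·L_1 + (-4)·L_2 + 8·L_3
Only the coefficient of w^2 is needed; take it from each L_i and combine:
(-3)·(3/8) + (-3)·(-1) + (-4)·(7/8) + 8·(-1/4) = -29/8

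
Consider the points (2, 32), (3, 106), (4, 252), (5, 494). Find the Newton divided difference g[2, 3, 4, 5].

4

g[2,3] = (106 - 32) / (3 - 2) = 74
g[3,4] = (252 - 106) / (4 - 3) = 146
g[4,5] = (494 - 252) / (5 - 4) = 242
g[2,3,4] = (146 - 74) / (4 - 2) = 36
g[3,4,5] = (242 - 146) / (5 - 3) = 48
g[2,3,4,5] = (48 - 36) / (5 - 2) = 4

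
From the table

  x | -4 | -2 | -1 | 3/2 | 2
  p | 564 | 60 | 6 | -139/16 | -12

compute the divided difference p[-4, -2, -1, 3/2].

-19/2

p[-4,-2] = (60 - 564) / (-2 - (-4)) = -252
p[-2,-1] = (6 - 60) / (-1 - (-2)) = -54
p[-1,3/2] = (-139/16 - 6) / (3/2 - (-1)) = -47/8
p[-4,-2,-1] = (-54 - (-252)) / (-1 - (-4)) = 66
p[-2,-1,3/2] = (-47/8 - (-54)) / (3/2 - (-2)) = 55/4
p[-4,-2,-1,3/2] = (55/4 - 66) / (3/2 - (-4)) = -19/2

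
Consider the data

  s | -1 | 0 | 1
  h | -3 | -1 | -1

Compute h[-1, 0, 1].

-1

h[-1,0] = (-1 - (-3)) / (0 - (-1)) = 2
h[0,1] = (-1 - (-1)) / (1 - 0) = 0
h[-1,0,1] = (0 - 2) / (1 - (-1)) = -1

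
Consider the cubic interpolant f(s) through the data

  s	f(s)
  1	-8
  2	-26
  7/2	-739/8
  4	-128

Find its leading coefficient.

The leading coefficient equals the top divided difference f[1,2,7/2,4].
f[1,2] = (-26 - (-8)) / (2 - 1) = -18
f[2,7/2] = (-739/8 - (-26)) / (7/2 - 2) = -177/4
f[7/2,4] = (-128 - (-739/8)) / (4 - 7/2) = -285/4
f[1,2,7/2] = (-177/4 - (-18)) / (7/2 - 1) = -21/2
f[2,7/2,4] = (-285/4 - (-177/4)) / (4 - 2) = -27/2
f[1,2,7/2,4] = (-27/2 - (-21/2)) / (4 - 1) = -1

-1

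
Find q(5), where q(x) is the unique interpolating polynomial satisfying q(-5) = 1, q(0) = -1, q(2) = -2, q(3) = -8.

-1059/28

Evaluate each Lagrange basis at x = 5:
L_0(5) = (5)·(3)·(2)/[(-5)·(-7)·(-8)] = -3/28
L_1(5) = (10)·(3)·(2)/[(5)·(-2)·(-3)] = 2
L_2(5) = (10)·(5)·(2)/[(7)·(2)·(-1)] = -50/7
L_3(5) = (10)·(5)·(3)/[(8)·(3)·(1)] = 25/4
Sum: 1·(-3/28) + (-1)·(2) + (-2)·(-50/7) + (-8)·(25/4) = -1059/28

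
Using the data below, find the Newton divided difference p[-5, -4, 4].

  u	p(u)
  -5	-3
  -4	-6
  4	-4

p[-5,-4] = (-6 - (-3)) / (-4 - (-5)) = -3
p[-4,4] = (-4 - (-6)) / (4 - (-4)) = 1/4
p[-5,-4,4] = (1/4 - (-3)) / (4 - (-5)) = 13/36

13/36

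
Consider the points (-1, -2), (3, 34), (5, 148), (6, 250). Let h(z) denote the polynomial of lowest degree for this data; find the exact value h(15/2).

3809/8

Evaluate each Lagrange basis at z = 15/2:
L_0(15/2) = (9/2)·(5/2)·(3/2)/[(-4)·(-6)·(-7)] = -45/448
L_1(15/2) = (17/2)·(5/2)·(3/2)/[(4)·(-2)·(-3)] = 85/64
L_2(15/2) = (17/2)·(9/2)·(3/2)/[(6)·(2)·(-1)] = -153/32
L_3(15/2) = (17/2)·(9/2)·(5/2)/[(7)·(3)·(1)] = 255/56
Sum: (-2)·(-45/448) + 34·(85/64) + 148·(-153/32) + 250·(255/56) = 3809/8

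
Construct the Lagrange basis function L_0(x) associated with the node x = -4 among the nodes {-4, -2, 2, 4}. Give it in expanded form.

L_0(x) = (x + 2)(x - 2)(x - 4) / [(-2)·(-6)·(-8)]
       = (x^3 - 4x^2 - 4x + 16) / (-96)

L_0(x) = -(1/96)x^3 + (1/24)x^2 + (1/24)x - 1/6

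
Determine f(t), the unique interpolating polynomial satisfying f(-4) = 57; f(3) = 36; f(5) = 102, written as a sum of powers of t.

f(t) = 4t^2 + t - 3

L_0(t) = (t - 3)(t - 5) / [63] = (1/63)t^2 - (8/63)t + 5/21
L_1(t) = (t + 4)(t - 5) / [-14] = -(1/14)t^2 + (1/14)t + 10/7
L_2(t) = (t + 4)(t - 3) / [18] = (1/18)t^2 + (1/18)t - 2/3
f(t) = 57·L_0 + 36·L_1 + 102·L_2
  57·L_0(t) = (19/21)t^2 - (152/21)t + 95/7
  36·L_1(t) = -(18/7)t^2 + (18/7)t + 360/7
  102·L_2(t) = (17/3)t^2 + (17/3)t - 68
Adding term by term: 4t^2 + t - 3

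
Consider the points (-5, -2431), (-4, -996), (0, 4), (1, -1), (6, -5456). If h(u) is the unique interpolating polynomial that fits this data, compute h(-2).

-64

Using Newton's divided-difference form:
h[-5,-4] = (-996 - (-2431)) / (-4 - (-5)) = 1435
h[-4,0] = (4 - (-996)) / (0 - (-4)) = 250
h[0,1] = (-1 - 4) / (1 - 0) = -5
h[1,6] = (-5456 - (-1)) / (6 - 1) = -1091
h[-5,-4,0] = (250 - 1435) / (0 - (-5)) = -237
h[-4,0,1] = (-5 - 250) / (1 - (-4)) = -51
h[0,1,6] = (-1091 - (-5)) / (6 - 0) = -181
h[-5,-4,0,1] = (-51 - (-237)) / (1 - (-5)) = 31
h[-4,0,1,6] = (-181 - (-51)) / (6 - (-4)) = -13
h[-5,-4,0,1,6] = (-13 - 31) / (6 - (-5)) = -4
h(-2) = -2431 + 1435·(3) + (-237)·(3)·(2) + 31·(3)·(2)·(-2) + (-4)·(3)·(2)·(-2)·(-3) = -64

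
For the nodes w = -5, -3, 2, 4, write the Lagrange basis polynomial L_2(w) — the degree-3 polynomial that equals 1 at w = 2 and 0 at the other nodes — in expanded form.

L_2(w) = -(1/70)w^3 - (2/35)w^2 + (17/70)w + 6/7

L_2(w) = (w + 5)(w + 3)(w - 4) / [(7)·(5)·(-2)]
       = (w^3 + 4w^2 - 17w - 60) / (-70)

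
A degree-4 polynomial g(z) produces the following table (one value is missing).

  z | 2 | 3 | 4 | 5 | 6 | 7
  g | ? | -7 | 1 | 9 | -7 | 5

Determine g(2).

85

The 5 known values determine g uniquely (degree ≤ 4).
L_0(2) = (-2)·(-3)·(-4)·(-5)/[(-1)·(-2)·(-3)·(-4)] = 5
L_1(2) = (-1)·(-3)·(-4)·(-5)/[(1)·(-1)·(-2)·(-3)] = -10
L_2(2) = (-1)·(-2)·(-4)·(-5)/[(2)·(1)·(-1)·(-2)] = 10
L_3(2) = (-1)·(-2)·(-3)·(-5)/[(3)·(2)·(1)·(-1)] = -5
L_4(2) = (-1)·(-2)·(-3)·(-4)/[(4)·(3)·(2)·(1)] = 1
Sum: (-7)·(5) + 1·(-10) + 9·(10) + (-7)·(-5) + 5·(1) = 85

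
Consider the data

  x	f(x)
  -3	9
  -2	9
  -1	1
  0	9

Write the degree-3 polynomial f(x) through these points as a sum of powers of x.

f(x) = 4x^3 + 20x^2 + 24x + 9

Newton's divided differences:
f[-3,-2] = (9 - 9) / (-2 - (-3)) = 0
f[-2,-1] = (1 - 9) / (-1 - (-2)) = -8
f[-1,0] = (9 - 1) / (0 - (-1)) = 8
f[-3,-2,-1] = (-8 - 0) / (-1 - (-3)) = -4
f[-2,-1,0] = (8 - (-8)) / (0 - (-2)) = 8
f[-3,-2,-1,0] = (8 - (-4)) / (0 - (-3)) = 4
f(x) = 9 + (-4)·(x + 3)(x + 2) + 4·(x + 3)(x + 2)(x + 1)
Expanding: f(x) = 4x^3 + 20x^2 + 24x + 9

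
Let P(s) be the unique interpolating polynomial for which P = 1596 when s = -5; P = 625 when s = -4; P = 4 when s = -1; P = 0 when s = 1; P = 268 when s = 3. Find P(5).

2056

Using Newton's divided-difference form:
P[-5,-4] = (625 - 1596) / (-4 - (-5)) = -971
P[-4,-1] = (4 - 625) / (-1 - (-4)) = -207
P[-1,1] = (0 - 4) / (1 - (-1)) = -2
P[1,3] = (268 - 0) / (3 - 1) = 134
P[-5,-4,-1] = (-207 - (-971)) / (-1 - (-5)) = 191
P[-4,-1,1] = (-2 - (-207)) / (1 - (-4)) = 41
P[-1,1,3] = (134 - (-2)) / (3 - (-1)) = 34
P[-5,-4,-1,1] = (41 - 191) / (1 - (-5)) = -25
P[-4,-1,1,3] = (34 - 41) / (3 - (-4)) = -1
P[-5,-4,-1,1,3] = (-1 - (-25)) / (3 - (-5)) = 3
P(5) = 1596 + (-971)·(10) + 191·(10)·(9) + (-25)·(10)·(9)·(6) + 3·(10)·(9)·(6)·(4) = 2056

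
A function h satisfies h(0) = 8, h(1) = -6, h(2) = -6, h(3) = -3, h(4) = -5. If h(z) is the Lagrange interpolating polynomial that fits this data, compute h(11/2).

Evaluate each Lagrange basis at z = 11/2:
L_0(11/2) = (9/2)·(7/2)·(5/2)·(3/2)/[(-1)·(-2)·(-3)·(-4)] = 315/128
L_1(11/2) = (11/2)·(7/2)·(5/2)·(3/2)/[(1)·(-1)·(-2)·(-3)] = -385/32
L_2(11/2) = (11/2)·(9/2)·(5/2)·(3/2)/[(2)·(1)·(-1)·(-2)] = 1485/64
L_3(11/2) = (11/2)·(9/2)·(7/2)·(3/2)/[(3)·(2)·(1)·(-1)] = -693/32
L_4(11/2) = (11/2)·(9/2)·(7/2)·(5/2)/[(4)·(3)·(2)·(1)] = 1155/128
Sum: 8·(315/128) + (-6)·(-385/32) + (-6)·(1485/64) + (-3)·(-693/32) + (-5)·(1155/128) = -3519/128

-3519/128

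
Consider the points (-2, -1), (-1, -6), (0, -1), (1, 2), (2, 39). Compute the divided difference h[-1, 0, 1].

h[-1,0] = (-1 - (-6)) / (0 - (-1)) = 5
h[0,1] = (2 - (-1)) / (1 - 0) = 3
h[-1,0,1] = (3 - 5) / (1 - (-1)) = -1

-1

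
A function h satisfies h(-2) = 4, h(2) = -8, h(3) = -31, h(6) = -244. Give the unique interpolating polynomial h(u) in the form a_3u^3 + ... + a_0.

h(u) = -u^3 - u^2 + u + 2

Build the Lagrange basis polynomials:
L_0(u) = (u - 2)(u - 3)(u - 6) / [-160] = -(1/160)u^3 + (11/160)u^2 - (9/40)u + 9/40
L_1(u) = (u + 2)(u - 3)(u - 6) / [16] = (1/16)u^3 - (7/16)u^2 + 9/4
L_2(u) = (u + 2)(u - 2)(u - 6) / [-15] = -(1/15)u^3 + (2/5)u^2 + (4/15)u - 8/5
L_3(u) = (u + 2)(u - 2)(u - 3) / [96] = (1/96)u^3 - (1/32)u^2 - (1/24)u + 1/8
h(u) = 4·L_0 + (-8)·L_1 + (-31)·L_2 + (-244)·L_3
  4·L_0(u) = -(1/40)u^3 + (11/40)u^2 - (9/10)u + 9/10
  (-8)·L_1(u) = -(1/2)u^3 + (7/2)u^2 - 18
  (-31)·L_2(u) = (31/15)u^3 - (62/5)u^2 - (124/15)u + 248/5
  (-244)·L_3(u) = -(61/24)u^3 + (61/8)u^2 + (61/6)u - 61/2
Adding term by term: -u^3 - u^2 + u + 2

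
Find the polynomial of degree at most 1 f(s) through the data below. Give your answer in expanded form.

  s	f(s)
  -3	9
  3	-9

Build the Lagrange basis polynomials:
L_0(s) = (s - 3) / [-6] = -(1/6)s + 1/2
L_1(s) = (s + 3) / [6] = (1/6)s + 1/2
f(s) = 9·L_0 + (-9)·L_1
  9·L_0(s) = -(3/2)s + 9/2
  (-9)·L_1(s) = -(3/2)s - 9/2
Adding term by term: -3s

f(s) = -3s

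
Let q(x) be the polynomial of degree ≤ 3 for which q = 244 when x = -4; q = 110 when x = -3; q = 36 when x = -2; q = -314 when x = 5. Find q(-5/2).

533/8

Using Newton's divided-difference form:
q[-4,-3] = (110 - 244) / (-3 - (-4)) = -134
q[-3,-2] = (36 - 110) / (-2 - (-3)) = -74
q[-2,5] = (-314 - 36) / (5 - (-2)) = -50
q[-4,-3,-2] = (-74 - (-134)) / (-2 - (-4)) = 30
q[-3,-2,5] = (-50 - (-74)) / (5 - (-3)) = 3
q[-4,-3,-2,5] = (3 - 30) / (5 - (-4)) = -3
q(-5/2) = 244 + (-134)·(3/2) + 30·(3/2)·(1/2) + (-3)·(3/2)·(1/2)·(-1/2) = 533/8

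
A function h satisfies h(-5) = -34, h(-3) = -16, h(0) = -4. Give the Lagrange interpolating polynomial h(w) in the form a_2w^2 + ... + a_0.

h(w) = -w^2 + w - 4

Build the Lagrange basis polynomials:
L_0(w) = (w + 3)w / [10] = (1/10)w^2 + (3/10)w
L_1(w) = (w + 5)w / [-6] = -(1/6)w^2 - (5/6)w
L_2(w) = (w + 5)(w + 3) / [15] = (1/15)w^2 + (8/15)w + 1
h(w) = (-34)·L_0 + (-16)·L_1 + (-4)·L_2
  (-34)·L_0(w) = -(17/5)w^2 - (51/5)w
  (-16)·L_1(w) = (8/3)w^2 + (40/3)w
  (-4)·L_2(w) = -(4/15)w^2 - (32/15)w - 4
Adding term by term: -w^2 + w - 4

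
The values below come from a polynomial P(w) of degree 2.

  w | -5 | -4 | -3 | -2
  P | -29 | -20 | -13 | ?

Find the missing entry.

The 3 known values determine P uniquely (degree ≤ 2).
L_0(-2) = (2)·(1)/[(-1)·(-2)] = 1
L_1(-2) = (3)·(1)/[(1)·(-1)] = -3
L_2(-2) = (3)·(2)/[(2)·(1)] = 3
Sum: (-29)·(1) + (-20)·(-3) + (-13)·(3) = -8

-8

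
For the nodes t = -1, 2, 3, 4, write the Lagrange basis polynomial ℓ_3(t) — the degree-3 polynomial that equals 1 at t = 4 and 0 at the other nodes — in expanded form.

ℓ_3(t) = (t + 1)(t - 2)(t - 3) / [(5)·(2)·(1)]
       = (t^3 - 4t^2 + t + 6) / (10)

ℓ_3(t) = (1/10)t^3 - (2/5)t^2 + (1/10)t + 3/5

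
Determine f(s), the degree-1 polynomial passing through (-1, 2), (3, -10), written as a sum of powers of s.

L_0(s) = (s - 3) / [-4] = -(1/4)s + 3/4
L_1(s) = (s + 1) / [4] = (1/4)s + 1/4
f(s) = 2·L_0 + (-10)·L_1
  2·L_0(s) = -(1/2)s + 3/2
  (-10)·L_1(s) = -(5/2)s - 5/2
Adding term by term: -3s - 1

f(s) = -3s - 1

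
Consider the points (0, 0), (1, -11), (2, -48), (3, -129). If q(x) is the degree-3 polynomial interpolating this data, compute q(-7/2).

749/8

Evaluate each Lagrange basis at x = -7/2:
L_0(-7/2) = (-9/2)·(-11/2)·(-13/2)/[(-1)·(-2)·(-3)] = 429/16
L_1(-7/2) = (-7/2)·(-11/2)·(-13/2)/[(1)·(-1)·(-2)] = -1001/16
L_2(-7/2) = (-7/2)·(-9/2)·(-13/2)/[(2)·(1)·(-1)] = 819/16
L_3(-7/2) = (-7/2)·(-9/2)·(-11/2)/[(3)·(2)·(1)] = -231/16
Sum: 0 + (-11)·(-1001/16) + (-48)·(819/16) + (-129)·(-231/16) = 749/8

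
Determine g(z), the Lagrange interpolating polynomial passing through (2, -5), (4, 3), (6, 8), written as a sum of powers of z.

L_0(z) = (z - 4)(z - 6) / [8] = (1/8)z^2 - (5/4)z + 3
L_1(z) = (z - 2)(z - 6) / [-4] = -(1/4)z^2 + 2z - 3
L_2(z) = (z - 2)(z - 4) / [8] = (1/8)z^2 - (3/4)z + 1
g(z) = (-5)·L_0 + 3·L_1 + 8·L_2
  (-5)·L_0(z) = -(5/8)z^2 + (25/4)z - 15
  3·L_1(z) = -(3/4)z^2 + 6z - 9
  8·L_2(z) = z^2 - 6z + 8
Adding term by term: -(3/8)z^2 + (25/4)z - 16

g(z) = -(3/8)z^2 + (25/4)z - 16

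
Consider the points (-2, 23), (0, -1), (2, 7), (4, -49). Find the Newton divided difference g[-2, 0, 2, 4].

g[-2,0] = (-1 - 23) / (0 - (-2)) = -12
g[0,2] = (7 - (-1)) / (2 - 0) = 4
g[2,4] = (-49 - 7) / (4 - 2) = -28
g[-2,0,2] = (4 - (-12)) / (2 - (-2)) = 4
g[0,2,4] = (-28 - 4) / (4 - 0) = -8
g[-2,0,2,4] = (-8 - 4) / (4 - (-2)) = -2

-2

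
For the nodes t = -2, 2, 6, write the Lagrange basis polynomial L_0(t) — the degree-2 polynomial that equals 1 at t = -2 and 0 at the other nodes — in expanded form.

L_0(t) = (1/32)t^2 - (1/4)t + 3/8

L_0(t) = (t - 2)(t - 6) / [(-4)·(-8)]
       = (t^2 - 8t + 12) / (32)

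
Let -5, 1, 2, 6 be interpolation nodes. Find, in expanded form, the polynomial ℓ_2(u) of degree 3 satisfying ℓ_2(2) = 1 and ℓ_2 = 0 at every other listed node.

ℓ_2(u) = (u + 5)(u - 1)(u - 6) / [(7)·(1)·(-4)]
       = (u^3 - 2u^2 - 29u + 30) / (-28)

ℓ_2(u) = -(1/28)u^3 + (1/14)u^2 + (29/28)u - 15/14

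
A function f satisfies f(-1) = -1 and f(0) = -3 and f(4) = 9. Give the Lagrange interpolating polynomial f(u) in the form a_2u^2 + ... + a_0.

L_0(u) = u(u - 4) / [5] = (1/5)u^2 - (4/5)u
L_1(u) = (u + 1)(u - 4) / [-4] = -(1/4)u^2 + (3/4)u + 1
L_2(u) = (u + 1)u / [20] = (1/20)u^2 + (1/20)u
f(u) = (-1)·L_0 + (-3)·L_1 + 9·L_2
  (-1)·L_0(u) = -(1/5)u^2 + (4/5)u
  (-3)·L_1(u) = (3/4)u^2 - (9/4)u - 3
  9·L_2(u) = (9/20)u^2 + (9/20)u
Adding term by term: u^2 - u - 3

f(u) = u^2 - u - 3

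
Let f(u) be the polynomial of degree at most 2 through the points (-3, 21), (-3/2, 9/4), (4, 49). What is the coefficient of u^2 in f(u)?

Build the Lagrange basis polynomials:
L_0(u) = (u + 3/2)(u - 4) / [21/2] = (2/21)u^2 - (5/21)u - 4/7
L_1(u) = (u + 3)(u - 4) / [-33/4] = -(4/33)u^2 + (4/33)u + 16/11
L_2(u) = (u + 3)(u + 3/2) / [77/2] = (2/77)u^2 + (9/77)u + 9/77
f(u) = 21·L_0 + (9/4)·L_1 + 49·L_2
Only the coefficient of u^2 is needed; take it from each L_i and combine:
21·(2/21) + (9/4)·(-4/33) + 49·(2/77) = 3

3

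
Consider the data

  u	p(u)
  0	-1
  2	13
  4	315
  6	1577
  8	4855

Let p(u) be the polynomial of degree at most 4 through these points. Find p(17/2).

98397/16

Evaluate each Lagrange basis at u = 17/2:
L_0(17/2) = (13/2)·(9/2)·(5/2)·(1/2)/[(-2)·(-4)·(-6)·(-8)] = 195/2048
L_1(17/2) = (17/2)·(9/2)·(5/2)·(1/2)/[(2)·(-2)·(-4)·(-6)] = -255/512
L_2(17/2) = (17/2)·(13/2)·(5/2)·(1/2)/[(4)·(2)·(-2)·(-4)] = 1105/1024
L_3(17/2) = (17/2)·(13/2)·(9/2)·(1/2)/[(6)·(4)·(2)·(-2)] = -663/512
L_4(17/2) = (17/2)·(13/2)·(9/2)·(5/2)/[(8)·(6)·(4)·(2)] = 3315/2048
Sum: (-1)·(195/2048) + 13·(-255/512) + 315·(1105/1024) + 1577·(-663/512) + 4855·(3315/2048) = 98397/16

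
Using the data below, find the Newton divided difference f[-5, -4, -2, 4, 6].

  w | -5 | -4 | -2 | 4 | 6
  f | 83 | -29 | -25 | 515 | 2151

f[-5,-4] = (-29 - 83) / (-4 - (-5)) = -112
f[-4,-2] = (-25 - (-29)) / (-2 - (-4)) = 2
f[-2,4] = (515 - (-25)) / (4 - (-2)) = 90
f[4,6] = (2151 - 515) / (6 - 4) = 818
f[-5,-4,-2] = (2 - (-112)) / (-2 - (-5)) = 38
f[-4,-2,4] = (90 - 2) / (4 - (-4)) = 11
f[-2,4,6] = (818 - 90) / (6 - (-2)) = 91
f[-5,-4,-2,4] = (11 - 38) / (4 - (-5)) = -3
f[-4,-2,4,6] = (91 - 11) / (6 - (-4)) = 8
f[-5,-4,-2,4,6] = (8 - (-3)) / (6 - (-5)) = 1

1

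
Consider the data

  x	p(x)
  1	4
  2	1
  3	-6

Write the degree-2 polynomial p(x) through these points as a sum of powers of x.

p(x) = -2x^2 + 3x + 3

Newton's divided differences:
p[1,2] = (1 - 4) / (2 - 1) = -3
p[2,3] = (-6 - 1) / (3 - 2) = -7
p[1,2,3] = (-7 - (-3)) / (3 - 1) = -2
p(x) = 4 + (-3)·(x - 1) + (-2)·(x - 1)(x - 2)
Expanding: p(x) = -2x^2 + 3x + 3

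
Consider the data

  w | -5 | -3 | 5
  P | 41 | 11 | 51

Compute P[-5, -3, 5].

P[-5,-3] = (11 - 41) / (-3 - (-5)) = -15
P[-3,5] = (51 - 11) / (5 - (-3)) = 5
P[-5,-3,5] = (5 - (-15)) / (5 - (-5)) = 2

2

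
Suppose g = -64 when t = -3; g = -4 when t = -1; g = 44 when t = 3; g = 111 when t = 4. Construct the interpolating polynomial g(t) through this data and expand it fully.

L_0(t) = (t + 1)(t - 3)(t - 4) / [-84] = -(1/84)t^3 + (1/14)t^2 - (5/84)t - 1/7
L_1(t) = (t + 3)(t - 3)(t - 4) / [40] = (1/40)t^3 - (1/10)t^2 - (9/40)t + 9/10
L_2(t) = (t + 3)(t + 1)(t - 4) / [-24] = -(1/24)t^3 + (13/24)t + 1/2
L_3(t) = (t + 3)(t + 1)(t - 3) / [35] = (1/35)t^3 + (1/35)t^2 - (9/35)t - 9/35
g(t) = (-64)·L_0 + (-4)·L_1 + 44·L_2 + 111·L_3
  (-64)·L_0(t) = (16/21)t^3 - (32/7)t^2 + (80/21)t + 64/7
  (-4)·L_1(t) = -(1/10)t^3 + (2/5)t^2 + (9/10)t - 18/5
  44·L_2(t) = -(11/6)t^3 + (143/6)t + 22
  111·L_3(t) = (111/35)t^3 + (111/35)t^2 - (999/35)t - 999/35
Adding term by term: 2t^3 - t^2 - 1

g(t) = 2t^3 - t^2 - 1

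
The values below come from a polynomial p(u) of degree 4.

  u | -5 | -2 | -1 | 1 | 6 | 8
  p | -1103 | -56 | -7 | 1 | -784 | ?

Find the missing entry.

The 5 known values determine p uniquely (degree ≤ 4).
L_0(8) = (10)·(9)·(7)·(2)/[(-3)·(-4)·(-6)·(-11)] = 35/22
L_1(8) = (13)·(9)·(7)·(2)/[(3)·(-1)·(-3)·(-8)] = -91/4
L_2(8) = (13)·(10)·(7)·(2)/[(4)·(1)·(-2)·(-7)] = 65/2
L_3(8) = (13)·(10)·(9)·(2)/[(6)·(3)·(2)·(-5)] = -13
L_4(8) = (13)·(10)·(9)·(7)/[(11)·(8)·(7)·(5)] = 117/44
Sum: (-1103)·(35/22) + (-56)·(-91/4) + (-7)·(65/2) + 1·(-13) + (-784)·(117/44) = -2806

-2806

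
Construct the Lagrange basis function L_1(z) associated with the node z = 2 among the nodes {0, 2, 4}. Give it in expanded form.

L_1(z) = z(z - 4) / [(2)·(-2)]
       = (z^2 - 4z) / (-4)

L_1(z) = -(1/4)z^2 + z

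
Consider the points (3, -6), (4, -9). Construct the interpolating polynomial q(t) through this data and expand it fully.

q(t) = -3t + 3

L_0(t) = (t - 4) / [-1] = -t + 4
L_1(t) = (t - 3) / [1] = t - 3
q(t) = (-6)·L_0 + (-9)·L_1
  (-6)·L_0(t) = 6t - 24
  (-9)·L_1(t) = -9t + 27
Adding term by term: -3t + 3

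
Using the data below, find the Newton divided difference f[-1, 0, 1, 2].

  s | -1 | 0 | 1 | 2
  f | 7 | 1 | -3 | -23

-3

f[-1,0] = (1 - 7) / (0 - (-1)) = -6
f[0,1] = (-3 - 1) / (1 - 0) = -4
f[1,2] = (-23 - (-3)) / (2 - 1) = -20
f[-1,0,1] = (-4 - (-6)) / (1 - (-1)) = 1
f[0,1,2] = (-20 - (-4)) / (2 - 0) = -8
f[-1,0,1,2] = (-8 - 1) / (2 - (-1)) = -3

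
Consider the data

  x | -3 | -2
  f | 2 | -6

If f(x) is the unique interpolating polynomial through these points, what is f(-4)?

10

L_0(-4) = (-2)/[(-1)] = 2
L_1(-4) = (-1)/[(1)] = -1
Sum: 2·(2) + (-6)·(-1) = 10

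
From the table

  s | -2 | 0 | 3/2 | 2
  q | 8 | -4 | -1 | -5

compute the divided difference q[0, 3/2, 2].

-5

q[0,3/2] = (-1 - (-4)) / (3/2 - 0) = 2
q[3/2,2] = (-5 - (-1)) / (2 - 3/2) = -8
q[0,3/2,2] = (-8 - 2) / (2 - 0) = -5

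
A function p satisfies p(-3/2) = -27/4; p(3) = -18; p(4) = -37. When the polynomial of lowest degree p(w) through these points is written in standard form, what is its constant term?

L_0(w) = (w - 3)(w - 4) / [99/4] = (4/99)w^2 - (28/99)w + 16/33
L_1(w) = (w + 3/2)(w - 4) / [-9/2] = -(2/9)w^2 + (5/9)w + 4/3
L_2(w) = (w + 3/2)(w - 3) / [11/2] = (2/11)w^2 - (3/11)w - 9/11
p(w) = (-27/4)·L_0 + (-18)·L_1 + (-37)·L_2
Only the constant term is needed; take it from each L_i and combine:
(-27/4)·(16/33) + (-18)·(4/3) + (-37)·(-9/11) = 3

3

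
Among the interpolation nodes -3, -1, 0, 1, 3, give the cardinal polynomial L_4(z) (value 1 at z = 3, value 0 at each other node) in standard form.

L_4(z) = (1/144)z^4 + (1/48)z^3 - (1/144)z^2 - (1/48)z

L_4(z) = (z + 3)(z + 1)z(z - 1) / [(6)·(4)·(3)·(2)]
       = (z^4 + 3z^3 - z^2 - 3z) / (144)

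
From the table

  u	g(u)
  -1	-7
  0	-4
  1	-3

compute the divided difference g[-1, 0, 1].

-1

g[-1,0] = (-4 - (-7)) / (0 - (-1)) = 3
g[0,1] = (-3 - (-4)) / (1 - 0) = 1
g[-1,0,1] = (1 - 3) / (1 - (-1)) = -1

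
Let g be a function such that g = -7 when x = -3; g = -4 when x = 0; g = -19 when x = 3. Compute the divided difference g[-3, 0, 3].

-1

g[-3,0] = (-4 - (-7)) / (0 - (-3)) = 1
g[0,3] = (-19 - (-4)) / (3 - 0) = -5
g[-3,0,3] = (-5 - 1) / (3 - (-3)) = -1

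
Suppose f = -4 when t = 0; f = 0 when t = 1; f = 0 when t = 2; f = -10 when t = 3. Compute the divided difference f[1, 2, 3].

f[1,2] = (0 - 0) / (2 - 1) = 0
f[2,3] = (-10 - 0) / (3 - 2) = -10
f[1,2,3] = (-10 - 0) / (3 - 1) = -5

-5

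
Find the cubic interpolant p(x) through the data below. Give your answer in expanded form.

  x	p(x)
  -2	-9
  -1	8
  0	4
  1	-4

p(x) = (17/6)x^3 - 2x^2 - (53/6)x + 4

L_0(x) = (x + 1)x(x - 1) / [-6] = -(1/6)x^3 + (1/6)x
L_1(x) = (x + 2)x(x - 1) / [2] = (1/2)x^3 + (1/2)x^2 - x
L_2(x) = (x + 2)(x + 1)(x - 1) / [-2] = -(1/2)x^3 - x^2 + (1/2)x + 1
L_3(x) = (x + 2)(x + 1)x / [6] = (1/6)x^3 + (1/2)x^2 + (1/3)x
p(x) = (-9)·L_0 + 8·L_1 + 4·L_2 + (-4)·L_3
  (-9)·L_0(x) = (3/2)x^3 - (3/2)x
  8·L_1(x) = 4x^3 + 4x^2 - 8x
  4·L_2(x) = -2x^3 - 4x^2 + 2x + 4
  (-4)·L_3(x) = -(2/3)x^3 - 2x^2 - (4/3)x
Adding term by term: (17/6)x^3 - 2x^2 - (53/6)x + 4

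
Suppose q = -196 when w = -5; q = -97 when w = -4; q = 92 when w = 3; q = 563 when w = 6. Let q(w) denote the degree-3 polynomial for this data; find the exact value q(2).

Using Newton's divided-difference form:
q[-5,-4] = (-97 - (-196)) / (-4 - (-5)) = 99
q[-4,3] = (92 - (-97)) / (3 - (-4)) = 27
q[3,6] = (563 - 92) / (6 - 3) = 157
q[-5,-4,3] = (27 - 99) / (3 - (-5)) = -9
q[-4,3,6] = (157 - 27) / (6 - (-4)) = 13
q[-5,-4,3,6] = (13 - (-9)) / (6 - (-5)) = 2
q(2) = -196 + 99·(7) + (-9)·(7)·(6) + 2·(7)·(6)·(-1) = 35

35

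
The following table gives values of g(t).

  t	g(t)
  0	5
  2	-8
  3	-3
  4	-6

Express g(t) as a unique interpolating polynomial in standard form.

g(t) = -(47/24)t^3 + (109/8)t^2 - (311/12)t + 5

Newton's divided differences:
g[0,2] = (-8 - 5) / (2 - 0) = -13/2
g[2,3] = (-3 - (-8)) / (3 - 2) = 5
g[3,4] = (-6 - (-3)) / (4 - 3) = -3
g[0,2,3] = (5 - (-13/2)) / (3 - 0) = 23/6
g[2,3,4] = (-3 - 5) / (4 - 2) = -4
g[0,2,3,4] = (-4 - 23/6) / (4 - 0) = -47/24
g(t) = 5 + (-13/2)·t + (23/6)·t(t - 2) + (-47/24)·t(t - 2)(t - 3)
Expanding: g(t) = -(47/24)t^3 + (109/8)t^2 - (311/12)t + 5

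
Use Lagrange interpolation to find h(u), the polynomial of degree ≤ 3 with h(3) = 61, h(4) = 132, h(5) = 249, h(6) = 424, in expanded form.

Build the Lagrange basis polynomials:
L_0(u) = (u - 4)(u - 5)(u - 6) / [-6] = -(1/6)u^3 + (5/2)u^2 - (37/3)u + 20
L_1(u) = (u - 3)(u - 5)(u - 6) / [2] = (1/2)u^3 - 7u^2 + (63/2)u - 45
L_2(u) = (u - 3)(u - 4)(u - 6) / [-2] = -(1/2)u^3 + (13/2)u^2 - 27u + 36
L_3(u) = (u - 3)(u - 4)(u - 5) / [6] = (1/6)u^3 - 2u^2 + (47/6)u - 10
h(u) = 61·L_0 + 132·L_1 + 249·L_2 + 424·L_3
  61·L_0(u) = -(61/6)u^3 + (305/2)u^2 - (2257/3)u + 1220
  132·L_1(u) = 66u^3 - 924u^2 + 4158u - 5940
  249·L_2(u) = -(249/2)u^3 + (3237/2)u^2 - 6723u + 8964
  424·L_3(u) = (212/3)u^3 - 848u^2 + (9964/3)u - 4240
Adding term by term: 2u^3 - u^2 + 4u + 4

h(u) = 2u^3 - u^2 + 4u + 4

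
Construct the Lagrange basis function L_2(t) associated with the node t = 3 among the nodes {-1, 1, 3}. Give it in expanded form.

L_2(t) = (1/8)t^2 - 1/8

L_2(t) = (t + 1)(t - 1) / [(4)·(2)]
       = (t^2 - 1) / (8)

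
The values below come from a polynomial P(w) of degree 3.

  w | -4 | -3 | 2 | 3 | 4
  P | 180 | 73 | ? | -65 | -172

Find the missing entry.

-12

The 4 known values determine P uniquely (degree ≤ 3).
Evaluate each Lagrange basis at w = 2:
L_0(2) = (5)·(-1)·(-2)/[(-1)·(-7)·(-8)] = -5/28
L_1(2) = (6)·(-1)·(-2)/[(1)·(-6)·(-7)] = 2/7
L_2(2) = (6)·(5)·(-2)/[(7)·(6)·(-1)] = 10/7
L_3(2) = (6)·(5)·(-1)/[(8)·(7)·(1)] = -15/28
Sum: 180·(-5/28) + 73·(2/7) + (-65)·(10/7) + (-172)·(-15/28) = -12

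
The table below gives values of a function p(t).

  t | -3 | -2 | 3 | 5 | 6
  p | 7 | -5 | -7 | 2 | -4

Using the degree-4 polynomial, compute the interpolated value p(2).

Evaluate each Lagrange basis at t = 2:
L_0(2) = (4)·(-1)·(-3)·(-4)/[(-1)·(-6)·(-8)·(-9)] = -1/9
L_1(2) = (5)·(-1)·(-3)·(-4)/[(1)·(-5)·(-7)·(-8)] = 3/14
L_2(2) = (5)·(4)·(-3)·(-4)/[(6)·(5)·(-2)·(-3)] = 4/3
L_3(2) = (5)·(4)·(-1)·(-4)/[(8)·(7)·(2)·(-1)] = -5/7
L_4(2) = (5)·(4)·(-1)·(-3)/[(9)·(8)·(3)·(1)] = 5/18
Sum: 7·(-1/9) + (-5)·(3/14) + (-7)·(4/3) + 2·(-5/7) + (-4)·(5/18) = -247/18

-247/18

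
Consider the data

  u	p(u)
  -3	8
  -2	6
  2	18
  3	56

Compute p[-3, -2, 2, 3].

p[-3,-2] = (6 - 8) / (-2 - (-3)) = -2
p[-2,2] = (18 - 6) / (2 - (-2)) = 3
p[2,3] = (56 - 18) / (3 - 2) = 38
p[-3,-2,2] = (3 - (-2)) / (2 - (-3)) = 1
p[-2,2,3] = (38 - 3) / (3 - (-2)) = 7
p[-3,-2,2,3] = (7 - 1) / (3 - (-3)) = 1

1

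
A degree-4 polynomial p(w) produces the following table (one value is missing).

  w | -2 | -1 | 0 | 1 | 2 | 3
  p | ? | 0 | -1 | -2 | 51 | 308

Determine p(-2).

43

The 5 known values determine p uniquely (degree ≤ 4).
Evaluate each Lagrange basis at w = -2:
L_0(-2) = (-2)·(-3)·(-4)·(-5)/[(-1)·(-2)·(-3)·(-4)] = 5
L_1(-2) = (-1)·(-3)·(-4)·(-5)/[(1)·(-1)·(-2)·(-3)] = -10
L_2(-2) = (-1)·(-2)·(-4)·(-5)/[(2)·(1)·(-1)·(-2)] = 10
L_3(-2) = (-1)·(-2)·(-3)·(-5)/[(3)·(2)·(1)·(-1)] = -5
L_4(-2) = (-1)·(-2)·(-3)·(-4)/[(4)·(3)·(2)·(1)] = 1
Sum: 0 + (-1)·(-10) + (-2)·(10) + 51·(-5) + 308·(1) = 43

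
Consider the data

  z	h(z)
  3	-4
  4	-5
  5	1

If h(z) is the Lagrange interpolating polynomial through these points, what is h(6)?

L_0(6) = (2)·(1)/[(-1)·(-2)] = 1
L_1(6) = (3)·(1)/[(1)·(-1)] = -3
L_2(6) = (3)·(2)/[(2)·(1)] = 3
Sum: (-4)·(1) + (-5)·(-3) + 1·(3) = 14

14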